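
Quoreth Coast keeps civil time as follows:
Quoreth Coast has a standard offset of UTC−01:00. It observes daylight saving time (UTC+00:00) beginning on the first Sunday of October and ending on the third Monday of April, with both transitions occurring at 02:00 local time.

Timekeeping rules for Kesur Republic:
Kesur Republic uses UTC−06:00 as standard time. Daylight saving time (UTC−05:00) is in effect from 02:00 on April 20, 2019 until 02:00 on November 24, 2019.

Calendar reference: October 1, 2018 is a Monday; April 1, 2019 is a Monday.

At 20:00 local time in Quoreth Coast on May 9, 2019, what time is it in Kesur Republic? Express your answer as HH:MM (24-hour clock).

1 October 2018 is a Monday, so the first Sunday is October 7.
1 April 2019 is a Monday, so the first Monday is April 1 and the third is April 15.
May 9, 2019 does not fall between 7 October 2018 and 15 April 2019, so daylight saving is not in effect and Quoreth Coast is at UTC−01:00.
20:00 Quoreth Coast + 1h = 21:00 UTC.
At the standard offset (UTC−06:00), 21:00 UTC − 6h = 15:00 Kesur Republic standard time.
The standard-time date in Kesur Republic, May 9, 2019, falls between 20 April and 24 November, so daylight saving is in effect and Kesur Republic is at UTC−05:00.
21:00 UTC − 5h = 16:00 Kesur Republic.

16:00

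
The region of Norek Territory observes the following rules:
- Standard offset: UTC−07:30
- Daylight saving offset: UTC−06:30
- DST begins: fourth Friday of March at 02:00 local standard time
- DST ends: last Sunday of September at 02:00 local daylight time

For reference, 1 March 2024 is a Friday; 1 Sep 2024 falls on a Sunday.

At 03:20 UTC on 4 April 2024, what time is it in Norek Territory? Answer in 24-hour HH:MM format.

1 March 2024 is a Friday, so the first Friday is March 1 and the fourth is March 22.
1 September 2024 is a Sunday, so Sundays fall on 1, 8, 15, 22, 29; the last is September 29.
At the standard offset (UTC−07:30), 03:20 UTC − 7h30m = 19:50 Norek Territory standard time (rolling into the previous day, 3 April 2024).
Daylight saving runs 22 March – 29 September; the standard-time date in Norek Territory, 3 April 2024, is inside that window, so Norek Territory is at UTC−06:30.
03:20 UTC − 6h30m = 20:50 local (rolling into the previous day, 3 April 2024).

20:50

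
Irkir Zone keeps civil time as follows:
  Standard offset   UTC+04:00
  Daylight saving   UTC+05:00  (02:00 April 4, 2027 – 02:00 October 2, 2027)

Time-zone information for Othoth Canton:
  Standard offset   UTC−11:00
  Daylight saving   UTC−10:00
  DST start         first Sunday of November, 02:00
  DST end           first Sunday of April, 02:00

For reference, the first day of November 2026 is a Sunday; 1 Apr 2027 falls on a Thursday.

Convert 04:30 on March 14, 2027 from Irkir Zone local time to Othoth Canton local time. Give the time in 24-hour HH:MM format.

14:30

March 14, 2027 is outside the daylight-saving period (4 April – 2 October), so Irkir Zone is on standard time, UTC+04:00.
04:30 Irkir Zone − 4h = 00:30 UTC.
1 November 2026 is a Sunday, so the first Sunday is November 1.
1 April 2027 is a Thursday, so the first Sunday is April 4.
At the standard offset (UTC−11:00), 00:30 UTC − 11h = 13:30 Othoth Canton standard time (rolling into the previous day, 13 March 2027).
The standard-time date in Othoth Canton, March 13, 2027, lies within the daylight-saving period (1 November 2026 – 4 April 2027), so Othoth Canton is on daylight time, UTC−10:00.
00:30 UTC − 10h = 14:30 Othoth Canton (rolling into the previous day, 13 March 2027).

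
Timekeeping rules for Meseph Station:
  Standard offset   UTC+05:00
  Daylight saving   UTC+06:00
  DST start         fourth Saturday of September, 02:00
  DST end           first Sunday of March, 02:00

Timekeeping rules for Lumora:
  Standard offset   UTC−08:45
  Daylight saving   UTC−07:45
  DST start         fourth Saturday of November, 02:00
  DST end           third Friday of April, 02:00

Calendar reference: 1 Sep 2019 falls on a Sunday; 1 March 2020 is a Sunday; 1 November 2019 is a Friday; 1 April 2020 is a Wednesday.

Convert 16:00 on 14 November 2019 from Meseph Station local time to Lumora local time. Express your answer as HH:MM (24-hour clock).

01:15

1 September 2019 is a Sunday, so the first Saturday is September 7 and the fourth is September 28.
1 March 2020 is a Sunday, so the first Sunday is March 1.
14 November 2019 lies within the daylight-saving period (28 September 2019 – 1 March 2020), so Meseph Station is on daylight time, UTC+06:00.
16:00 Meseph Station − 6h = 10:00 UTC.
1 November 2019 is a Friday, so the first Saturday is November 2 and the fourth is November 23.
1 April 2020 is a Wednesday, so the first Friday is April 3 and the third is April 17.
At the standard offset (UTC−08:45), 10:00 UTC − 8h45m = 01:15 Lumora standard time.
The standard-time date in Lumora, 14 November 2019, is outside the daylight-saving period (23 November 2019 – 17 April 2020), so Lumora is on standard time, UTC−08:45.
10:00 UTC − 8h45m = 01:15 Lumora.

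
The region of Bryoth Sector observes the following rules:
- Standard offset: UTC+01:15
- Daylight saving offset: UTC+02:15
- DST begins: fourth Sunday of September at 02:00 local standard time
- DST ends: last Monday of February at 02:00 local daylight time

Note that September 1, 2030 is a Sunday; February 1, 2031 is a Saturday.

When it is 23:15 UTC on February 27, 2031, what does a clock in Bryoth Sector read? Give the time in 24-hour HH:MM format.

00:30

1 September 2030 is a Sunday, so the first Sunday is September 1 and the fourth is September 22.
1 February 2031 is a Saturday, so Mondays fall on 3, 10, 17, 24; the last is February 24.
At the standard offset (UTC+01:15), 23:15 UTC + 1h15m = 00:30 Bryoth Sector standard time (rolling into the next day, 28 February 2031).
Daylight saving runs 22 September 2030 – 24 February 2031; the standard-time date in Bryoth Sector, February 28, 2031, is outside that window, so Bryoth Sector is on standard time at UTC+01:15.
23:15 UTC + 1h15m = 00:30 local (rolling into the next day, 28 February 2031).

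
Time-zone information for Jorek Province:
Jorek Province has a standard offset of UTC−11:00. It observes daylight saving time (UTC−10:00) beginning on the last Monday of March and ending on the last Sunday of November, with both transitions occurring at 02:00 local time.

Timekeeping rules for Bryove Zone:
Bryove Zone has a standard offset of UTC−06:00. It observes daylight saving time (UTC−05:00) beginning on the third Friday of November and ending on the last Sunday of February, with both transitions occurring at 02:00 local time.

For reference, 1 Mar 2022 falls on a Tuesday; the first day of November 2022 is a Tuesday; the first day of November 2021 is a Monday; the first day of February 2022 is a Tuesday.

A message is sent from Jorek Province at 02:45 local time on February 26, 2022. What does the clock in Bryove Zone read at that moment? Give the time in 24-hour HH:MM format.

1 March 2022 is a Tuesday, so Mondays fall on 7, 14, 21, 28; the last is March 28.
1 November 2022 is a Tuesday, so Sundays fall on 6, 13, 20, 27; the last is November 27.
Daylight saving runs 28 March – 27 November; February 26, 2022 is outside that window, so Jorek Province is on standard time at UTC−11:00.
02:45 Jorek Province + 11h = 13:45 UTC.
1 November 2021 is a Monday, so the first Friday is November 5 and the third is November 19.
1 February 2022 is a Tuesday, so Sundays fall on 6, 13, 20, 27; the last is February 27.
At the standard offset (UTC−06:00), 13:45 UTC − 6h = 07:45 Bryove Zone standard time.
The standard-time date in Bryove Zone, February 26, 2022, falls between 19 November 2021 and 27 February 2022, so daylight saving is in effect and Bryove Zone is at UTC−05:00.
13:45 UTC − 5h = 08:45 Bryove Zone.

08:45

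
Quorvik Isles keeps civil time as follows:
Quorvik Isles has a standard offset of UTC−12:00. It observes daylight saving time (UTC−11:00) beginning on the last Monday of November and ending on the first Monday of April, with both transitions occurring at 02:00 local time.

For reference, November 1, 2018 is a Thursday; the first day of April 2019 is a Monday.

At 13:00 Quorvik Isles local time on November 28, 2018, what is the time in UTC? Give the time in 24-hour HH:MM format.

1 November 2018 is a Thursday, so Mondays fall on 5, 12, 19, 26; the last is November 26.
1 April 2019 is a Monday, so the first Monday is April 1.
November 28, 2018 falls between 26 November 2018 and 1 April 2019, so daylight saving is in effect and Quorvik Isles is at UTC−11:00.
13:00 local + 11h = 00:00 UTC (rolling into the next day, 29 November 2018).

00:00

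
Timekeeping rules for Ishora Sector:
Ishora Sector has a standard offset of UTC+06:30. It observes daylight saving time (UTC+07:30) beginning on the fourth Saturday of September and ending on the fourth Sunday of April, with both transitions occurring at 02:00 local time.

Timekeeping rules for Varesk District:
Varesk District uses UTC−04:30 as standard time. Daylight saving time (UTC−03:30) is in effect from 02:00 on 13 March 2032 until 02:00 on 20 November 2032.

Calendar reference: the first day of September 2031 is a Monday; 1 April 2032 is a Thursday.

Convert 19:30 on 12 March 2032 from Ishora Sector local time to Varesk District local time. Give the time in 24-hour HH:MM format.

1 September 2031 is a Monday, so the first Saturday is September 6 and the fourth is September 27.
1 April 2032 is a Thursday, so the first Sunday is April 4 and the fourth is April 25.
12 March 2032 falls between 27 September 2031 and 25 April 2032, so daylight saving is in effect and Ishora Sector is at UTC+07:30.
19:30 Ishora Sector − 7h30m = 12:00 UTC.
At the standard offset (UTC−04:30), 12:00 UTC − 4h30m = 07:30 Varesk District standard time.
The standard-time date in Varesk District, 12 March 2032, does not fall between 13 March and 20 November, so daylight saving is not in effect and Varesk District is at UTC−04:30.
12:00 UTC − 4h30m = 07:30 Varesk District.

07:30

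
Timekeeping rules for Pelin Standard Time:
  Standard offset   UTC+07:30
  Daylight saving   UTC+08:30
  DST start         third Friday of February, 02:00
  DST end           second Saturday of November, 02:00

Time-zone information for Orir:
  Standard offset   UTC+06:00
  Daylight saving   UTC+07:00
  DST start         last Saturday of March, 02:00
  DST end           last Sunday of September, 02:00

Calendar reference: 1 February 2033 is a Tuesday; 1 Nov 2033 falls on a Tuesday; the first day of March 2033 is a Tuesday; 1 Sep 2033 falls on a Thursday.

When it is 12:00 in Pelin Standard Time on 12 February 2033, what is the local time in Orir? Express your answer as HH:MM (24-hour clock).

10:30

1 February 2033 is a Tuesday, so the first Friday is February 4 and the third is February 18.
1 November 2033 is a Tuesday, so the first Saturday is November 5 and the second is November 12.
Daylight saving runs 18 February – 12 November; 12 February 2033 is outside that window, so Pelin Standard Time is on standard time at UTC+07:30.
12:00 Pelin Standard Time − 7h30m = 04:30 UTC.
1 March 2033 is a Tuesday, so Saturdays fall on 5, 12, 19, 26; the last is March 26.
1 September 2033 is a Thursday, so Sundays fall on 4, 11, 18, 25; the last is September 25.
At the standard offset (UTC+06:00), 04:30 UTC + 6h = 10:30 Orir standard time.
Daylight saving runs 26 March – 25 September; the standard-time date in Orir, 12 February 2033, is outside that window, so Orir is on standard time at UTC+06:00.
04:30 UTC + 6h = 10:30 Orir.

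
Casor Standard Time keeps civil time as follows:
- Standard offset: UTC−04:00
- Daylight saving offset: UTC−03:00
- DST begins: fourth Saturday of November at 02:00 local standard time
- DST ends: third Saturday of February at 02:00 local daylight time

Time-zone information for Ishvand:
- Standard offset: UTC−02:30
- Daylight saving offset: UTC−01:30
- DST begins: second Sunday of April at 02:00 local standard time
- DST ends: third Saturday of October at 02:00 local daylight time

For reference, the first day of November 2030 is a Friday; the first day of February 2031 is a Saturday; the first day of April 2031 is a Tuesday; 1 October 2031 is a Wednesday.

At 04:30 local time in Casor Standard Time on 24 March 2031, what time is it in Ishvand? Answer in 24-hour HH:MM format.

06:00

1 November 2030 is a Friday, so the first Saturday is November 2 and the fourth is November 23.
1 February 2031 is a Saturday, so the first Saturday is February 1 and the third is February 15.
Daylight saving runs 23 November 2030 – 15 February 2031; 24 March 2031 is outside that window, so Casor Standard Time is on standard time at UTC−04:00.
04:30 Casor Standard Time + 4h = 08:30 UTC.
1 April 2031 is a Tuesday, so the first Sunday is April 6 and the second is April 13.
1 October 2031 is a Wednesday, so the first Saturday is October 4 and the third is October 18.
At the standard offset (UTC−02:30), 08:30 UTC − 2h30m = 06:00 Ishvand standard time.
Daylight saving runs 13 April – 18 October; the standard-time date in Ishvand, 24 March 2031, is outside that window, so Ishvand is on standard time at UTC−02:30.
08:30 UTC − 2h30m = 06:00 Ishvand.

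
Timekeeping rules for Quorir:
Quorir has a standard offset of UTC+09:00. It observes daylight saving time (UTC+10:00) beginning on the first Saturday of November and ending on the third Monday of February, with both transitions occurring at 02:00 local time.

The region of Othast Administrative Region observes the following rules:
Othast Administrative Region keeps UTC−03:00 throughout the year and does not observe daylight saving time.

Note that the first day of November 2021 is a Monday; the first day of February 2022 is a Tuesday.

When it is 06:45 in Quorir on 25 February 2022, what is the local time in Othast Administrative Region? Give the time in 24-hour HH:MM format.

18:45

1 November 2021 is a Monday, so the first Saturday is November 6.
1 February 2022 is a Tuesday, so the first Monday is February 7 and the third is February 21.
25 February 2022 is outside the daylight-saving period (6 November 2021 – 21 February 2022), so Quorir is on standard time, UTC+09:00.
06:45 Quorir − 9h = 21:45 UTC (rolling into the previous day, 24 February 2022).
Othast Administrative Region stays on UTC−03:00 all year.
21:45 UTC − 3h = 18:45 Othast Administrative Region.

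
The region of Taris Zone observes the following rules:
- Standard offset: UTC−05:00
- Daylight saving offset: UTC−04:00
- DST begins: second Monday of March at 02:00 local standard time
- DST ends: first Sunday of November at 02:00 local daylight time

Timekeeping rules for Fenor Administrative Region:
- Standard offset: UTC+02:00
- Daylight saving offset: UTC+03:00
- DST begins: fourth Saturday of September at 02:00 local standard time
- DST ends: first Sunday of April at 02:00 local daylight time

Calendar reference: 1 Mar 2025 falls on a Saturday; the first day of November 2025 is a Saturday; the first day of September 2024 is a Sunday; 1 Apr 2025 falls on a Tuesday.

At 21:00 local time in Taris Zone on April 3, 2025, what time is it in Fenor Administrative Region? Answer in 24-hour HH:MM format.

1 March 2025 is a Saturday, so the first Monday is March 3 and the second is March 10.
1 November 2025 is a Saturday, so the first Sunday is November 2.
April 3, 2025 falls between 10 March and 2 November, so daylight saving is in effect and Taris Zone is at UTC−04:00.
21:00 Taris Zone + 4h = 01:00 UTC (rolling into the next day, 4 April 2025).
1 September 2024 is a Sunday, so the first Saturday is September 7 and the fourth is September 28.
1 April 2025 is a Tuesday, so the first Sunday is April 6.
At the standard offset (UTC+02:00), 01:00 UTC + 2h = 03:00 Fenor Administrative Region standard time.
The standard-time date in Fenor Administrative Region, April 4, 2025, lies within the daylight-saving period (28 September 2024 – 6 April 2025), so Fenor Administrative Region is on daylight time, UTC+03:00.
01:00 UTC + 3h = 04:00 Fenor Administrative Region.

04:00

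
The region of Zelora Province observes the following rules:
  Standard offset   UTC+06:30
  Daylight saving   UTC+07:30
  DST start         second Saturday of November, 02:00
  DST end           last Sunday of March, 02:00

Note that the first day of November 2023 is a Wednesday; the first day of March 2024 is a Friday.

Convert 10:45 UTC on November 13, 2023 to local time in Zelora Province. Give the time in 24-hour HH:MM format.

18:15

1 November 2023 is a Wednesday, so the first Saturday is November 4 and the second is November 11.
1 March 2024 is a Friday, so Sundays fall on 3, 10, 17, 24, 31; the last is March 31.
At the standard offset (UTC+06:30), 10:45 UTC + 6h30m = 17:15 Zelora Province standard time.
The standard-time date in Zelora Province, November 13, 2023, falls between 11 November 2023 and 31 March 2024, so daylight saving is in effect and Zelora Province is at UTC+07:30.
10:45 UTC + 7h30m = 18:15 local.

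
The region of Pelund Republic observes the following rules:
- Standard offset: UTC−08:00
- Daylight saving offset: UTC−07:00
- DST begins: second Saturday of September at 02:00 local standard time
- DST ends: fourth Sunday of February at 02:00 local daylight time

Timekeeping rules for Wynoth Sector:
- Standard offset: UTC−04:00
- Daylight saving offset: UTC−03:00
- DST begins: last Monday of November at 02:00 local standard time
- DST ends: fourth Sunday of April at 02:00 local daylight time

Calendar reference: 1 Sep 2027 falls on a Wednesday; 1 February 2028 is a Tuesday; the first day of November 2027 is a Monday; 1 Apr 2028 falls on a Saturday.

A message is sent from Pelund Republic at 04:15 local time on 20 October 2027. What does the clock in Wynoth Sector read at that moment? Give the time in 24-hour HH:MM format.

07:15

1 September 2027 is a Wednesday, so the first Saturday is September 4 and the second is September 11.
1 February 2028 is a Tuesday, so the first Sunday is February 6 and the fourth is February 27.
20 October 2027 falls between 11 September 2027 and 27 February 2028, so daylight saving is in effect and Pelund Republic is at UTC−07:00.
04:15 Pelund Republic + 7h = 11:15 UTC.
1 November 2027 is a Monday, so Mondays fall on 1, 8, 15, 22, 29; the last is November 29.
1 April 2028 is a Saturday, so the first Sunday is April 2 and the fourth is April 23.
At the standard offset (UTC−04:00), 11:15 UTC − 4h = 07:15 Wynoth Sector standard time.
The standard-time date in Wynoth Sector, 20 October 2027, does not fall between 29 November 2027 and 23 April 2028, so daylight saving is not in effect and Wynoth Sector is at UTC−04:00.
11:15 UTC − 4h = 07:15 Wynoth Sector.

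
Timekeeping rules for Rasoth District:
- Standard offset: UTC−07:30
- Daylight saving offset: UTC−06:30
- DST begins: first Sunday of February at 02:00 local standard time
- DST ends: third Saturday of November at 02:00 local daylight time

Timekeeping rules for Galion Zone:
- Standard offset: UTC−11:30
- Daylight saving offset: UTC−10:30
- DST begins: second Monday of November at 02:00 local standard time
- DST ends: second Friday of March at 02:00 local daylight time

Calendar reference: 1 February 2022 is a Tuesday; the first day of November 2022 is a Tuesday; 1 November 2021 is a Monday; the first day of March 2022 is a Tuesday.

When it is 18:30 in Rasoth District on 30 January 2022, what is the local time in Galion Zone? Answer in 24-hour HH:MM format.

1 February 2022 is a Tuesday, so the first Sunday is February 6.
1 November 2022 is a Tuesday, so the first Saturday is November 5 and the third is November 19.
30 January 2022 is outside the daylight-saving period (6 February – 19 November), so Rasoth District is on standard time, UTC−07:30.
18:30 Rasoth District + 7h30m = 02:00 UTC (rolling into the next day, 31 January 2022).
1 November 2021 is a Monday, so the first Monday is November 1 and the second is November 8.
1 March 2022 is a Tuesday, so the first Friday is March 4 and the second is March 11.
At the standard offset (UTC−11:30), 02:00 UTC − 11h30m = 14:30 Galion Zone standard time (rolling into the previous day, 30 January 2022).
Daylight saving runs 8 November 2021 – 11 March 2022; the standard-time date in Galion Zone, 30 January 2022, is inside that window, so Galion Zone is at UTC−10:30.
02:00 UTC − 10h30m = 15:30 Galion Zone (rolling into the previous day, 30 January 2022).

15:30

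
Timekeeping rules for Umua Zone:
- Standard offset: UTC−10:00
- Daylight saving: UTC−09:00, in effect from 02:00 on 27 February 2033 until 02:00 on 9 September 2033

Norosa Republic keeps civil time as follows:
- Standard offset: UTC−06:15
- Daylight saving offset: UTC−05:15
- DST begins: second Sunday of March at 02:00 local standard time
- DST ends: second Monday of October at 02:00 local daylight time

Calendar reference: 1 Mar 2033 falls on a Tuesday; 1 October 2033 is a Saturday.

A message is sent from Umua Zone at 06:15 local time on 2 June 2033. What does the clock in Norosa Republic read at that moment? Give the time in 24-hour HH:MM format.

Daylight saving runs 27 February – 9 September; 2 June 2033 is inside that window, so Umua Zone is at UTC−09:00.
06:15 Umua Zone + 9h = 15:15 UTC.
1 March 2033 is a Tuesday, so the first Sunday is March 6 and the second is March 13.
1 October 2033 is a Saturday, so the first Monday is October 3 and the second is October 10.
At the standard offset (UTC−06:15), 15:15 UTC − 6h15m = 09:00 Norosa Republic standard time.
Daylight saving runs 13 March – 10 October; the standard-time date in Norosa Republic, 2 June 2033, is inside that window, so Norosa Republic is at UTC−05:15.
15:15 UTC − 5h15m = 10:00 Norosa Republic.

10:00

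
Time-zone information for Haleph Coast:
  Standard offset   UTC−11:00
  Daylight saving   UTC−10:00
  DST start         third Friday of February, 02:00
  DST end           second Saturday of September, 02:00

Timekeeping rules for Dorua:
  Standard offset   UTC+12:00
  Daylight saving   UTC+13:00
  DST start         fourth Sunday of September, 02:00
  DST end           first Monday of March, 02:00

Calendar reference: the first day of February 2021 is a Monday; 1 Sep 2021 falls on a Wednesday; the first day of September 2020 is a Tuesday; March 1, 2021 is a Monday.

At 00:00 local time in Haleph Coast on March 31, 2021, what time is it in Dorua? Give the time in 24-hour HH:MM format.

22:00

1 February 2021 is a Monday, so the first Friday is February 5 and the third is February 19.
1 September 2021 is a Wednesday, so the first Saturday is September 4 and the second is September 11.
Daylight saving runs 19 February – 11 September; March 31, 2021 is inside that window, so Haleph Coast is at UTC−10:00.
00:00 Haleph Coast + 10h = 10:00 UTC.
1 September 2020 is a Tuesday, so the first Sunday is September 6 and the fourth is September 27.
1 March 2021 is a Monday, so the first Monday is March 1.
At the standard offset (UTC+12:00), 10:00 UTC + 12h = 22:00 Dorua standard time.
The standard-time date in Dorua, March 31, 2021, does not fall between 27 September 2020 and 1 March 2021, so daylight saving is not in effect and Dorua is at UTC+12:00.
10:00 UTC + 12h = 22:00 Dorua.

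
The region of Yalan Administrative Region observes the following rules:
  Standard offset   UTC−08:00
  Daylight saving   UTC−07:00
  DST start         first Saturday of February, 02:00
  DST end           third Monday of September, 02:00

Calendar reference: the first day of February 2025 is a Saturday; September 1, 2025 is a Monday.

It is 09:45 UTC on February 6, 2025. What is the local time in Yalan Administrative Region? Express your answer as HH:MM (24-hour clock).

02:45

1 February 2025 is a Saturday, so the first Saturday is February 1.
1 September 2025 is a Monday, so the first Monday is September 1 and the third is September 15.
At the standard offset (UTC−08:00), 09:45 UTC − 8h = 01:45 Yalan Administrative Region standard time.
Daylight saving runs 1 February – 15 September; the standard-time date in Yalan Administrative Region, February 6, 2025, is inside that window, so Yalan Administrative Region is at UTC−07:00.
09:45 UTC − 7h = 02:45 local.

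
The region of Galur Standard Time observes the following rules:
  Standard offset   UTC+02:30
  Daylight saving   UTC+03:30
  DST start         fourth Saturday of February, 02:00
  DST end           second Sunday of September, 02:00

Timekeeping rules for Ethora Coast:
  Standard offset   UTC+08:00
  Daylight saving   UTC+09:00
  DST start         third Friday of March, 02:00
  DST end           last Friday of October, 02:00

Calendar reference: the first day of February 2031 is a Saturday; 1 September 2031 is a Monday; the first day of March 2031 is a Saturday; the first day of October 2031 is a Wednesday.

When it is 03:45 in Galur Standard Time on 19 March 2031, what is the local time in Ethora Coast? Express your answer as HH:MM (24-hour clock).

1 February 2031 is a Saturday, so the first Saturday is February 1 and the fourth is February 22.
1 September 2031 is a Monday, so the first Sunday is September 7 and the second is September 14.
Daylight saving runs 22 February – 14 September; 19 March 2031 is inside that window, so Galur Standard Time is at UTC+03:30.
03:45 Galur Standard Time − 3h30m = 00:15 UTC.
1 March 2031 is a Saturday, so the first Friday is March 7 and the third is March 21.
1 October 2031 is a Wednesday, so Fridays fall on 3, 10, 17, 24, 31; the last is October 31.
At the standard offset (UTC+08:00), 00:15 UTC + 8h = 08:15 Ethora Coast standard time.
Daylight saving runs 21 March – 31 October; the standard-time date in Ethora Coast, 19 March 2031, is outside that window, so Ethora Coast is on standard time at UTC+08:00.
00:15 UTC + 8h = 08:15 Ethora Coast.

08:15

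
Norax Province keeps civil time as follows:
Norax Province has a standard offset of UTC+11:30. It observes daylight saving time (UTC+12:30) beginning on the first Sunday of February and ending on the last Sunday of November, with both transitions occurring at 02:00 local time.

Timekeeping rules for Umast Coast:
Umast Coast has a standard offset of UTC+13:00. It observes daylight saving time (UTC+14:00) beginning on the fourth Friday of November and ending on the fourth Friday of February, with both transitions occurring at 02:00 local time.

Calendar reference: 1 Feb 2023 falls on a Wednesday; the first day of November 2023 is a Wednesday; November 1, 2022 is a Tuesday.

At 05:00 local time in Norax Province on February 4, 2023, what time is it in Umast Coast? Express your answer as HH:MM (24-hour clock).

1 February 2023 is a Wednesday, so the first Sunday is February 5.
1 November 2023 is a Wednesday, so Sundays fall on 5, 12, 19, 26; the last is November 26.
February 4, 2023 is outside the daylight-saving period (5 February – 26 November), so Norax Province is on standard time, UTC+11:30.
05:00 Norax Province − 11h30m = 17:30 UTC (rolling into the previous day, 3 February 2023).
1 November 2022 is a Tuesday, so the first Friday is November 4 and the fourth is November 25.
1 February 2023 is a Wednesday, so the first Friday is February 3 and the fourth is February 24.
At the standard offset (UTC+13:00), 17:30 UTC + 13h = 06:30 Umast Coast standard time (rolling into the next day, 4 February 2023).
The standard-time date in Umast Coast, February 4, 2023, lies within the daylight-saving period (25 November 2022 – 24 February 2023), so Umast Coast is on daylight time, UTC+14:00.
17:30 UTC + 14h = 07:30 Umast Coast (rolling into the next day, 4 February 2023).

07:30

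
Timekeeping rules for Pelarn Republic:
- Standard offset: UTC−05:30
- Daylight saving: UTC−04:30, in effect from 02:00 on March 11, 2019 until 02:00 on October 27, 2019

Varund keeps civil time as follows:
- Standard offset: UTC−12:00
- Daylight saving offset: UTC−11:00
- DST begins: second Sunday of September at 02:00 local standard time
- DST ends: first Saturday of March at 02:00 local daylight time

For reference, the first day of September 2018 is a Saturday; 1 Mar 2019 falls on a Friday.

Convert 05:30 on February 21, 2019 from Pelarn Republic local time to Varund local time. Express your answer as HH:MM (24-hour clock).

00:00

February 21, 2019 is outside the daylight-saving period (11 March – 27 October), so Pelarn Republic is on standard time, UTC−05:30.
05:30 Pelarn Republic + 5h30m = 11:00 UTC.
1 September 2018 is a Saturday, so the first Sunday is September 2 and the second is September 9.
1 March 2019 is a Friday, so the first Saturday is March 2.
At the standard offset (UTC−12:00), 11:00 UTC − 12h = 23:00 Varund standard time (rolling into the previous day, 20 February 2019).
Daylight saving runs 9 September 2018 – 2 March 2019; the standard-time date in Varund, February 20, 2019, is inside that window, so Varund is at UTC−11:00.
11:00 UTC − 11h = 00:00 Varund.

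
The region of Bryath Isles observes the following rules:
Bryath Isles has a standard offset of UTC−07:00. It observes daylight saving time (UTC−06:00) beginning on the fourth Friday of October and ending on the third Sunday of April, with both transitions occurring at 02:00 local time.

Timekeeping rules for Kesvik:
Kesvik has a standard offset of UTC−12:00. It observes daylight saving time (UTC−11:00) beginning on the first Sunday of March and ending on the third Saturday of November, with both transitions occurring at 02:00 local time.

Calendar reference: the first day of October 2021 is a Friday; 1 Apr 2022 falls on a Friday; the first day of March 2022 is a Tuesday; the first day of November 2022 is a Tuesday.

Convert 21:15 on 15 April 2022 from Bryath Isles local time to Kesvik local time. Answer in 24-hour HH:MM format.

16:15

1 October 2021 is a Friday, so the first Friday is October 1 and the fourth is October 22.
1 April 2022 is a Friday, so the first Sunday is April 3 and the third is April 17.
15 April 2022 falls between 22 October 2021 and 17 April 2022, so daylight saving is in effect and Bryath Isles is at UTC−06:00.
21:15 Bryath Isles + 6h = 03:15 UTC (rolling into the next day, 16 April 2022).
1 March 2022 is a Tuesday, so the first Sunday is March 6.
1 November 2022 is a Tuesday, so the first Saturday is November 5 and the third is November 19.
At the standard offset (UTC−12:00), 03:15 UTC − 12h = 15:15 Kesvik standard time (rolling into the previous day, 15 April 2022).
The standard-time date in Kesvik, 15 April 2022, lies within the daylight-saving period (6 March – 19 November), so Kesvik is on daylight time, UTC−11:00.
03:15 UTC − 11h = 16:15 Kesvik (rolling into the previous day, 15 April 2022).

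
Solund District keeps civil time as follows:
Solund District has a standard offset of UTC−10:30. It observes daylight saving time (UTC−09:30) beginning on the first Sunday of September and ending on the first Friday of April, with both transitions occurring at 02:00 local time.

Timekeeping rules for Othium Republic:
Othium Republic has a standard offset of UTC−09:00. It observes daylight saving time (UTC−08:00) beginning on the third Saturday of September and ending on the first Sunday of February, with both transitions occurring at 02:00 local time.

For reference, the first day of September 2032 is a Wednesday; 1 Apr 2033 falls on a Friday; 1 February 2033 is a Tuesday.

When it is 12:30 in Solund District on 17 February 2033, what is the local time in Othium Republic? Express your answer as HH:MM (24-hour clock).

1 September 2032 is a Wednesday, so the first Sunday is September 5.
1 April 2033 is a Friday, so the first Friday is April 1.
17 February 2033 lies within the daylight-saving period (5 September 2032 – 1 April 2033), so Solund District is on daylight time, UTC−09:30.
12:30 Solund District + 9h30m = 22:00 UTC.
1 September 2032 is a Wednesday, so the first Saturday is September 4 and the third is September 18.
1 February 2033 is a Tuesday, so the first Sunday is February 6.
At the standard offset (UTC−09:00), 22:00 UTC − 9h = 13:00 Othium Republic standard time.
The standard-time date in Othium Republic, 17 February 2033, is outside the daylight-saving period (18 September 2032 – 6 February 2033), so Othium Republic is on standard time, UTC−09:00.
22:00 UTC − 9h = 13:00 Othium Republic.

13:00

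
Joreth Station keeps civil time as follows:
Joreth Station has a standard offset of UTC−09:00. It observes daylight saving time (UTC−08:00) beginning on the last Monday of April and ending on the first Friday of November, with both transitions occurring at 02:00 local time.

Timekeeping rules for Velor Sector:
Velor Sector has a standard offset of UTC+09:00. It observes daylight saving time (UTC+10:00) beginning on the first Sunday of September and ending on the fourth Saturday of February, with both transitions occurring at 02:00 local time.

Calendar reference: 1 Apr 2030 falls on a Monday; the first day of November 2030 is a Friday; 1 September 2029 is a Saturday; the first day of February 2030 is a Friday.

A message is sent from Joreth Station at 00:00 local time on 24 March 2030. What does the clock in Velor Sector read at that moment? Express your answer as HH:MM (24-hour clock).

1 April 2030 is a Monday, so Mondays fall on 1, 8, 15, 22, 29; the last is April 29.
1 November 2030 is a Friday, so the first Friday is November 1.
Daylight saving runs 29 April – 1 November; 24 March 2030 is outside that window, so Joreth Station is on standard time at UTC−09:00.
00:00 Joreth Station + 9h = 09:00 UTC.
1 September 2029 is a Saturday, so the first Sunday is September 2.
1 February 2030 is a Friday, so the first Saturday is February 2 and the fourth is February 23.
At the standard offset (UTC+09:00), 09:00 UTC + 9h = 18:00 Velor Sector standard time.
The standard-time date in Velor Sector, 24 March 2030, does not fall between 2 September 2029 and 23 February 2030, so daylight saving is not in effect and Velor Sector is at UTC+09:00.
09:00 UTC + 9h = 18:00 Velor Sector.

18:00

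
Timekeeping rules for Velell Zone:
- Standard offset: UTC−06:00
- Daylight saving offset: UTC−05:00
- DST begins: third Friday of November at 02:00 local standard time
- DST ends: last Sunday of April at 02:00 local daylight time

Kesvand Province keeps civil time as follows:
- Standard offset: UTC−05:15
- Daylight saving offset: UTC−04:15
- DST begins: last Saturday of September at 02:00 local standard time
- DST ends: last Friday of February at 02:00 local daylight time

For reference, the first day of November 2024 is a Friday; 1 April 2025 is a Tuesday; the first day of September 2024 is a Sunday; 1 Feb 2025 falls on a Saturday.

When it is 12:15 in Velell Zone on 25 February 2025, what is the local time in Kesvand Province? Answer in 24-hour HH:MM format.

13:00

1 November 2024 is a Friday, so the first Friday is November 1 and the third is November 15.
1 April 2025 is a Tuesday, so Sundays fall on 6, 13, 20, 27; the last is April 27.
25 February 2025 lies within the daylight-saving period (15 November 2024 – 27 April 2025), so Velell Zone is on daylight time, UTC−05:00.
12:15 Velell Zone + 5h = 17:15 UTC.
1 September 2024 is a Sunday, so Saturdays fall on 7, 14, 21, 28; the last is September 28.
1 February 2025 is a Saturday, so Fridays fall on 7, 14, 21, 28; the last is February 28.
At the standard offset (UTC−05:15), 17:15 UTC − 5h15m = 12:00 Kesvand Province standard time.
Daylight saving runs 28 September 2024 – 28 February 2025; the standard-time date in Kesvand Province, 25 February 2025, is inside that window, so Kesvand Province is at UTC−04:15.
17:15 UTC − 4h15m = 13:00 Kesvand Province.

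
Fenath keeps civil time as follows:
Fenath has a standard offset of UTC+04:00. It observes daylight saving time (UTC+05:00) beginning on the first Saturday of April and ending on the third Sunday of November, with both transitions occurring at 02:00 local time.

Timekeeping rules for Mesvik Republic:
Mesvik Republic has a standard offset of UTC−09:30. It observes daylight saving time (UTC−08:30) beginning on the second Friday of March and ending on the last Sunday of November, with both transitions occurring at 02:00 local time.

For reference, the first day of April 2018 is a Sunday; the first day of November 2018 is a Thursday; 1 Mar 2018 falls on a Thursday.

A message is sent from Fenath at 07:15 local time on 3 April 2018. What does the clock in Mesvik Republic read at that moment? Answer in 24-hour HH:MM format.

1 April 2018 is a Sunday, so the first Saturday is April 7.
1 November 2018 is a Thursday, so the first Sunday is November 4 and the third is November 18.
3 April 2018 does not fall between 7 April and 18 November, so daylight saving is not in effect and Fenath is at UTC+04:00.
07:15 Fenath − 4h = 03:15 UTC.
1 March 2018 is a Thursday, so the first Friday is March 2 and the second is March 9.
1 November 2018 is a Thursday, so Sundays fall on 4, 11, 18, 25; the last is November 25.
At the standard offset (UTC−09:30), 03:15 UTC − 9h30m = 17:45 Mesvik Republic standard time (rolling into the previous day, 2 April 2018).
Daylight saving runs 9 March – 25 November; the standard-time date in Mesvik Republic, 2 April 2018, is inside that window, so Mesvik Republic is at UTC−08:30.
03:15 UTC − 8h30m = 18:45 Mesvik Republic (rolling into the previous day, 2 April 2018).

18:45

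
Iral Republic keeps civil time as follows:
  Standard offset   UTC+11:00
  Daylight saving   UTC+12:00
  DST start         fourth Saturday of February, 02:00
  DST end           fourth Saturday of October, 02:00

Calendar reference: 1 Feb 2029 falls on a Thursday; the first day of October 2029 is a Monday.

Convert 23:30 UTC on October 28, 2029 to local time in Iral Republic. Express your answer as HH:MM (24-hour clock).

1 February 2029 is a Thursday, so the first Saturday is February 3 and the fourth is February 24.
1 October 2029 is a Monday, so the first Saturday is October 6 and the fourth is October 27.
At the standard offset (UTC+11:00), 23:30 UTC + 11h = 10:30 Iral Republic standard time (rolling into the next day, 29 October 2029).
Daylight saving runs 24 February – 27 October; the standard-time date in Iral Republic, October 29, 2029, is outside that window, so Iral Republic is on standard time at UTC+11:00.
23:30 UTC + 11h = 10:30 local (rolling into the next day, 29 October 2029).

10:30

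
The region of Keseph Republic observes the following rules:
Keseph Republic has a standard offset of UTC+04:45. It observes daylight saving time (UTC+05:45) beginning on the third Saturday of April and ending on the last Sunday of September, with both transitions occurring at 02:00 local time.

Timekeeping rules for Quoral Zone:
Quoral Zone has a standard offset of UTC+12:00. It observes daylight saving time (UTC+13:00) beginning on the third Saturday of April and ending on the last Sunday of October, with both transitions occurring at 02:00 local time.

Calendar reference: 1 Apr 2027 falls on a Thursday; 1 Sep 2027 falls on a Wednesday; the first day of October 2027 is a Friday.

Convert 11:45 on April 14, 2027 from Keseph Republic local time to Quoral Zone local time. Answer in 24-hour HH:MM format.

19:00

1 April 2027 is a Thursday, so the first Saturday is April 3 and the third is April 17.
1 September 2027 is a Wednesday, so Sundays fall on 5, 12, 19, 26; the last is September 26.
April 14, 2027 is outside the daylight-saving period (17 April – 26 September), so Keseph Republic is on standard time, UTC+04:45.
11:45 Keseph Republic − 4h45m = 07:00 UTC.
1 April 2027 is a Thursday, so the first Saturday is April 3 and the third is April 17.
1 October 2027 is a Friday, so Sundays fall on 3, 10, 17, 24, 31; the last is October 31.
At the standard offset (UTC+12:00), 07:00 UTC + 12h = 19:00 Quoral Zone standard time.
The standard-time date in Quoral Zone, April 14, 2027, is outside the daylight-saving period (17 April – 31 October), so Quoral Zone is on standard time, UTC+12:00.
07:00 UTC + 12h = 19:00 Quoral Zone.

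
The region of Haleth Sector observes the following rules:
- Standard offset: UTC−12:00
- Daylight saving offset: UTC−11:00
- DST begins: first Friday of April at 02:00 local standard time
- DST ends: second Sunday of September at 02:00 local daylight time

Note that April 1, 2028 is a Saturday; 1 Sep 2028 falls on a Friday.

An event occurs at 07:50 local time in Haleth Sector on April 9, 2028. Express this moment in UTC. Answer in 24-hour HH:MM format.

18:50

1 April 2028 is a Saturday, so the first Friday is April 7.
1 September 2028 is a Friday, so the first Sunday is September 3 and the second is September 10.
April 9, 2028 lies within the daylight-saving period (7 April – 10 September), so Haleth Sector is on daylight time, UTC−11:00.
07:50 local + 11h = 18:50 UTC.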